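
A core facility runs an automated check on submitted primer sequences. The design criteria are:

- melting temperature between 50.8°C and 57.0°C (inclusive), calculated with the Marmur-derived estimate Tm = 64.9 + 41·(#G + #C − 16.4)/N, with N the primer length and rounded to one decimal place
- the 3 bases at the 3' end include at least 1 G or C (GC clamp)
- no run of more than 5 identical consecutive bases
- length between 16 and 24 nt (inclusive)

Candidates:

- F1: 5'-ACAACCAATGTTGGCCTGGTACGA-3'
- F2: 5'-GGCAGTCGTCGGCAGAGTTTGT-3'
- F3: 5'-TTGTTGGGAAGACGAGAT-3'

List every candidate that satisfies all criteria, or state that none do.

None of the candidates satisfy all criteria.

F1 (24 nt, A=7 T=5 G=6 C=6): Tm = 64.9 + 41·(12 − 16.4)/24 = 57.4°C, outside 50.8–57.0°C ✗; 3' end CGA has 2 G/C ✓; longest run = 2 ✓; length 24 ✓ — fails.
F2 (22 nt, A=3 T=6 G=9 C=4): Tm = 64.9 + 41·(13 − 16.4)/22 = 58.6°C, outside 50.8–57.0°C ✗; 3' end TGT has 1 G/C ✓; longest run = 3 ✓; length 22 ✓ — fails.
F3 (18 nt, A=5 T=5 G=7 C=1): Tm = 64.9 + 41·(8 − 16.4)/18 = 45.8°C, outside 50.8–57.0°C ✗; 3' end GAT has 1 G/C ✓; longest run = 3 ✓; length 18 ✓ — fails.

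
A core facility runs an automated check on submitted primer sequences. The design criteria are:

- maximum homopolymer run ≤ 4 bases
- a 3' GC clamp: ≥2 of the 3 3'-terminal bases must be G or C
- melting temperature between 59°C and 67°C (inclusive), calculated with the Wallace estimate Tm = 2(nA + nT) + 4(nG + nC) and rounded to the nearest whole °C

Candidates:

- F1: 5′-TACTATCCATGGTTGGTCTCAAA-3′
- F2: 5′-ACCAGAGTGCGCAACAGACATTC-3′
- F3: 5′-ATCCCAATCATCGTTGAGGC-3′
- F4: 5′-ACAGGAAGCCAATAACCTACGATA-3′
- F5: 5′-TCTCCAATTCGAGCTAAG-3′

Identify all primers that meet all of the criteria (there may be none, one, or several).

F1 (23 nt, A=6 T=8 G=4 C=5): longest run = 3 ✓; 3' end AAA has 0 G/C, need ≥2 ✗; Tm = 2·14 + 4·9 = 64°C ✓ — fails.
F2 (23 nt, A=8 T=3 G=5 C=7): longest run = 2 ✓; 3' end TTC has 1 G/C, need ≥2 ✗; Tm = 2·11 + 4·12 = 70°C, outside 59–67°C ✗ — fails.
F3 (20 nt, A=5 T=5 G=4 C=6): longest run = 3 ✓; 3' end GGC has 3 G/C ✓; Tm = 2·10 + 4·10 = 60°C ✓ — passes.
F4 (24 nt, A=11 T=3 G=4 C=6): longest run = 2 ✓; 3' end ATA has 0 G/C, need ≥2 ✗; Tm = 2·14 + 4·10 = 68°C, outside 59–67°C ✗ — fails.
F5 (18 nt, A=5 T=5 G=3 C=5): longest run = 2 ✓; 3' end AAG has 1 G/C, need ≥2 ✗; Tm = 2·10 + 4·8 = 52°C, outside 59–67°C ✗ — fails.

F3 only.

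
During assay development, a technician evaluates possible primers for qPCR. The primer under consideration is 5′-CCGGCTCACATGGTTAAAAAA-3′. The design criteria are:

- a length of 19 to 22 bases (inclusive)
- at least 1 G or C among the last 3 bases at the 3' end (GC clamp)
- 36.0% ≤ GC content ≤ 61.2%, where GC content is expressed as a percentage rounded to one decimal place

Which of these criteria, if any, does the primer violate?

Fails: GC clamp.

Base counts: A=8, T=4, G=4, C=5 (length 21).
length: length 21 ✓
GC clamp: 3' end AAA has 0 G/C, need ≥1 ✗
GC content: GC 9/21 = 42.9% ✓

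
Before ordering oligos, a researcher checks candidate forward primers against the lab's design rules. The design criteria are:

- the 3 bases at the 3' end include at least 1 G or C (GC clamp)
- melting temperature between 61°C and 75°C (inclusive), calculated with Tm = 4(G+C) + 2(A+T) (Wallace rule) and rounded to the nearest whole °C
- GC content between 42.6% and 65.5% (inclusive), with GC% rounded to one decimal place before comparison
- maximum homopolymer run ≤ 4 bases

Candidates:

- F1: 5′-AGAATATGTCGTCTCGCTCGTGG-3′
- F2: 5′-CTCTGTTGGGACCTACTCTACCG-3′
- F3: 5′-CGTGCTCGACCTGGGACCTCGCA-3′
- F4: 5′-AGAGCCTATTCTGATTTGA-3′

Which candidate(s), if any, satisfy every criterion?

F1 (23 nt, A=4 T=7 G=7 C=5): 3' end TGG has 2 G/C ✓; Tm = 2·11 + 4·12 = 70°C ✓; GC 12/23 = 52.2% ✓; longest run = 2 ✓ — passes.
F2 (23 nt, A=3 T=7 G=5 C=8): 3' end CCG has 3 G/C ✓; Tm = 2·10 + 4·13 = 72°C ✓; GC 13/23 = 56.5% ✓; longest run = 3 ✓ — passes.
F3 (23 nt, A=3 T=4 G=7 C=9): 3' end GCA has 2 G/C ✓; Tm = 2·7 + 4·16 = 78°C, outside 61–75°C ✗; GC 16/23 = 69.6%, outside 42.6–65.5% ✗; longest run = 3 ✓ — fails.
F4 (19 nt, A=5 T=7 G=4 C=3): 3' end TGA has 1 G/C ✓; Tm = 2·12 + 4·7 = 52°C, outside 61–75°C ✗; GC 7/19 = 36.8%, outside 42.6–65.5% ✗; longest run = 3 ✓ — fails.

F1 and F2.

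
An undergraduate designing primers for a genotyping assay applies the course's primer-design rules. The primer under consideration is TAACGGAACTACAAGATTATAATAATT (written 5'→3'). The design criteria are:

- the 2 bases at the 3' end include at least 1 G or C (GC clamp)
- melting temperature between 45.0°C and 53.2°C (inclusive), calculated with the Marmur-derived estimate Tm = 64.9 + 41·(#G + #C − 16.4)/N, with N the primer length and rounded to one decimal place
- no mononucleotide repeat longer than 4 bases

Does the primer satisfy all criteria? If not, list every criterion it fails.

Fails: GC clamp.

Base counts: A=13, T=8, G=3, C=3 (length 27).
GC clamp: 3' end TT has 0 G/C, need ≥1 ✗
Tm: Tm = 64.9 + 41·(6 − 16.4)/27 = 49.1°C ✓
homopolymer run: longest run = 2 ✓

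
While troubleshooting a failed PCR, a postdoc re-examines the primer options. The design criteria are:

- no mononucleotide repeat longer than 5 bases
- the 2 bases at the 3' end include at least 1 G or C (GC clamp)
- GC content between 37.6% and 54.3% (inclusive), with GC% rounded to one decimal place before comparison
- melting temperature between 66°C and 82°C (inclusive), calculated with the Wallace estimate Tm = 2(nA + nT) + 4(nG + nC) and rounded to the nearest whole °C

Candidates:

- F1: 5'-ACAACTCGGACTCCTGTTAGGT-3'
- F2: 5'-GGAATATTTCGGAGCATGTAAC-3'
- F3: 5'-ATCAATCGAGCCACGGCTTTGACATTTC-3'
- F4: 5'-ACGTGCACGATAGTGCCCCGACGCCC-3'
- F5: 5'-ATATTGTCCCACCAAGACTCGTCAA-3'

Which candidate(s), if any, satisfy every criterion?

F1 (22 nt, A=5 T=6 G=5 C=6): longest run = 2 ✓; 3' end GT has 1 G/C ✓; GC 11/22 = 50.0% ✓; Tm = 2·11 + 4·11 = 66°C ✓ — passes.
F2 (22 nt, A=7 T=6 G=6 C=3): longest run = 3 ✓; 3' end AC has 1 G/C ✓; GC 9/22 = 40.9% ✓; Tm = 2·13 + 4·9 = 62°C, outside 66–82°C ✗ — fails.
F3 (28 nt, A=7 T=8 G=5 C=8): longest run = 3 ✓; 3' end TC has 1 G/C ✓; GC 13/28 = 46.4% ✓; Tm = 2·15 + 4·13 = 82°C ✓ — passes.
F4 (26 nt, A=5 T=3 G=7 C=11): longest run = 4 ✓; 3' end CC has 2 G/C ✓; GC 18/26 = 69.2%, outside 37.6–54.3% ✗; Tm = 2·8 + 4·18 = 88°C, outside 66–82°C ✗ — fails.
F5 (25 nt, A=8 T=6 G=3 C=8): longest run = 3 ✓; 3' end AA has 0 G/C, need ≥1 ✗; GC 11/25 = 44.0% ✓; Tm = 2·14 + 4·11 = 72°C ✓ — fails.

F1 and F3.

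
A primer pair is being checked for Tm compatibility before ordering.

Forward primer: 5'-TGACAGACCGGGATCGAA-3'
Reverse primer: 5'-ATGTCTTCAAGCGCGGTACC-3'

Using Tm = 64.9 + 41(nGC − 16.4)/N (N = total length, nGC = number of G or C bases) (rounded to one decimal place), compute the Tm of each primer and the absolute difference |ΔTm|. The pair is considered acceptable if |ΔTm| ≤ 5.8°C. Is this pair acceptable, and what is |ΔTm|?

Forward: G+C = 10, N = 18 → Tm = 64.9 + 41·(10 − 16.4)/18 = 50.3°C.
Reverse: G+C = 11, N = 20 → Tm = 64.9 + 41·(11 − 16.4)/20 = 53.8°C.
|ΔTm| = |50.3 − 53.8| = 3.5°C, ≤ 5.8°C.

|ΔTm| = 3.5°C; the pair is acceptable.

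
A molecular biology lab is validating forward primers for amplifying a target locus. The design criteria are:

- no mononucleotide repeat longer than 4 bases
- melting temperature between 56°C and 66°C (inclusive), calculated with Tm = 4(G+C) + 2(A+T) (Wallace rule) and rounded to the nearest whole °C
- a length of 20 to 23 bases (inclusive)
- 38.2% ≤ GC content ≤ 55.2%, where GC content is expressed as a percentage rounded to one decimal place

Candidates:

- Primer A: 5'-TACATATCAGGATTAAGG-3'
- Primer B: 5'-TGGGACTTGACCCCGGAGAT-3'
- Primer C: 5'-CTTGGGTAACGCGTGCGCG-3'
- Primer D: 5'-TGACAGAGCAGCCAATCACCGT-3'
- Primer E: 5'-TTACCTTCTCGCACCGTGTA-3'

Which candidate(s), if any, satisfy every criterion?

Primer A (18 nt, A=7 T=5 G=4 C=2): longest run = 2 ✓; Tm = 2·12 + 4·6 = 48°C, outside 56–66°C ✗; length 18, outside 20–23 ✗; GC 6/18 = 33.3%, outside 38.2–55.2% ✗ — fails.
Primer B (20 nt, A=4 T=4 G=7 C=5): longest run = 4 ✓; Tm = 2·8 + 4·12 = 64°C ✓; length 20 ✓; GC 12/20 = 60.0%, outside 38.2–55.2% ✗ — fails.
Primer C (19 nt, A=2 T=4 G=8 C=5): longest run = 3 ✓; Tm = 2·6 + 4·13 = 64°C ✓; length 19, outside 20–23 ✗; GC 13/19 = 68.4%, outside 38.2–55.2% ✗ — fails.
Primer D (22 nt, A=7 T=3 G=5 C=7): longest run = 2 ✓; Tm = 2·10 + 4·12 = 68°C, outside 56–66°C ✗; length 22 ✓; GC 12/22 = 54.5% ✓ — fails.
Primer E (20 nt, A=3 T=7 G=3 C=7): longest run = 2 ✓; Tm = 2·10 + 4·10 = 60°C ✓; length 20 ✓; GC 10/20 = 50.0% ✓ — passes.

Primer E only.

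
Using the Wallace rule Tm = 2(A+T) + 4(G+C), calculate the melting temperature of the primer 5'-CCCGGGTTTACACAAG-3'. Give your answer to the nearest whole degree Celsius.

50°C

Base counts: A=4, T=3, G=4, C=5 (length 16).
Tm = 2·(4+3) + 4·(4+5) = 2·7 + 4·9 = 14 + 36 = 50°C.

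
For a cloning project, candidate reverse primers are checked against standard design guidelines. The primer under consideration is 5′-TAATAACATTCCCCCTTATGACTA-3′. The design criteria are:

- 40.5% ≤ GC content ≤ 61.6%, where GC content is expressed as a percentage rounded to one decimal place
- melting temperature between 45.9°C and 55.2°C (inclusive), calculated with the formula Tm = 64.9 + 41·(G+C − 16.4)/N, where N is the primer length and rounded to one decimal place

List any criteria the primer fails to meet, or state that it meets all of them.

Base counts: A=8, T=8, G=1, C=7 (length 24).
GC content: GC 8/24 = 33.3%, outside 40.5–61.6% ✗
Tm: Tm = 64.9 + 41·(8 − 16.4)/24 = 50.6°C ✓

Fails: GC content.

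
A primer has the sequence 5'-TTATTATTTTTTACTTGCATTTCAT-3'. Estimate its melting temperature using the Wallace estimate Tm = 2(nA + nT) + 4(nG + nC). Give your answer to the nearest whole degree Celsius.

Base counts: A=5, T=16, G=1, C=3 (length 25).
Tm = 2·(5+16) + 4·(1+3) = 2·21 + 4·4 = 42 + 16 = 58°C.

58°C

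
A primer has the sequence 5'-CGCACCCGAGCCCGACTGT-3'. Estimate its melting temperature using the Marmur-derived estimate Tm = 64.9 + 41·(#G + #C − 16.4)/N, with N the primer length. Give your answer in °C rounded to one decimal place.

59.7°C

Base counts: A=3, T=2, G=5, C=9; G+C = 14, N = 19.
Tm = 64.9 + 41·(14 − 16.4)/19 = 64.9 + -98.40/19 = 59.7°C.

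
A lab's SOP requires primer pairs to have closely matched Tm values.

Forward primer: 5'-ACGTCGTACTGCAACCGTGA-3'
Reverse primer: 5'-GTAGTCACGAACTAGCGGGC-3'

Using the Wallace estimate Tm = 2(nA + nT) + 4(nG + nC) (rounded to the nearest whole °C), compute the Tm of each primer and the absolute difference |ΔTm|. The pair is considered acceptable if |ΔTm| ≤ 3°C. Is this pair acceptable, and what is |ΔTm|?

Forward: A=5 T=4 G=5 C=6 → Tm = 2·9 + 4·11 = 62°C.
Reverse: A=5 T=3 G=7 C=5 → Tm = 2·8 + 4·12 = 64°C.
|ΔTm| = |62 − 64| = 2°C, ≤ 3°C.

|ΔTm| = 2°C; the pair is acceptable.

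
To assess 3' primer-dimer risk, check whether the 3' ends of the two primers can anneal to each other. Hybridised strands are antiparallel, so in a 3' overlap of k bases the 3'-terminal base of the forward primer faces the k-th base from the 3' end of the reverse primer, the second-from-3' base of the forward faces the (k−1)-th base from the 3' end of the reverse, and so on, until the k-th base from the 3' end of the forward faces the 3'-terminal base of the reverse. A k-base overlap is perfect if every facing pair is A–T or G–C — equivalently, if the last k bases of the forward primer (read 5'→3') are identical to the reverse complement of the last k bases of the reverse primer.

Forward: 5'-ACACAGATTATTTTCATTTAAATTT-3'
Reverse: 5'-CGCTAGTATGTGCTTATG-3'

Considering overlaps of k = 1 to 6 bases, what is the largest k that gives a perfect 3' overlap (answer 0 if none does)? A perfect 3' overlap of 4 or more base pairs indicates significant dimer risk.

Last 6 bases (5'→3') — forward …AAATTT, reverse …CTTATG.
Reverse complement of the reverse primer's last 6 bases: CATAAG; its first k bases are the reverse complement of the reverse primer's last k bases, so a perfect k-base overlap needs the forward primer's last k bases to equal them.
Comparing (forward last k vs required): k=1: T vs C ✗; k=2: TT vs CA ✗; k=3: TTT vs CAT ✗; k=4: ATTT vs CATA ✗; k=5: AATTT vs CATAA ✗; k=6: AAATTT vs CATAAG ✗.
No overlap length from 1 to 6 is perfect, so the longest perfect 3' overlap is 0.

Longest perfect overlap: 0 complementary base pairs; below the dimer-risk threshold (threshold 4).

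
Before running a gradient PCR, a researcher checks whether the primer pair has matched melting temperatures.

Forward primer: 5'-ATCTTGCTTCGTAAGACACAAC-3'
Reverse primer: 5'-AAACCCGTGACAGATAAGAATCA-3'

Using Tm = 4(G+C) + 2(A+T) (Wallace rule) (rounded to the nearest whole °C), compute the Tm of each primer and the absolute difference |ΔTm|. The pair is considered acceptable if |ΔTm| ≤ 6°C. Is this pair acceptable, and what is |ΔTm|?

Forward: A=7 T=6 G=3 C=6 → Tm = 2·13 + 4·9 = 62°C.
Reverse: A=11 T=3 G=4 C=5 → Tm = 2·14 + 4·9 = 64°C.
|ΔTm| = |62 − 64| = 2°C, ≤ 6°C.

|ΔTm| = 2°C; the pair is acceptable.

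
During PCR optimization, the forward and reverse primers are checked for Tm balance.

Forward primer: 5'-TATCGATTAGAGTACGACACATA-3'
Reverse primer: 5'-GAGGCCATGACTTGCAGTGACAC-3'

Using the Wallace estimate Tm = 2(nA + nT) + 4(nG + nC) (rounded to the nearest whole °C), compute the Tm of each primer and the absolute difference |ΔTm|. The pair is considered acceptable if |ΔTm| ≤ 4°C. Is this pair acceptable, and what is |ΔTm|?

|ΔTm| = 10°C; the pair is not acceptable.

Forward: A=9 T=6 G=4 C=4 → Tm = 2·15 + 4·8 = 62°C.
Reverse: A=6 T=4 G=7 C=6 → Tm = 2·10 + 4·13 = 72°C.
|ΔTm| = |62 − 72| = 10°C, > 4°C.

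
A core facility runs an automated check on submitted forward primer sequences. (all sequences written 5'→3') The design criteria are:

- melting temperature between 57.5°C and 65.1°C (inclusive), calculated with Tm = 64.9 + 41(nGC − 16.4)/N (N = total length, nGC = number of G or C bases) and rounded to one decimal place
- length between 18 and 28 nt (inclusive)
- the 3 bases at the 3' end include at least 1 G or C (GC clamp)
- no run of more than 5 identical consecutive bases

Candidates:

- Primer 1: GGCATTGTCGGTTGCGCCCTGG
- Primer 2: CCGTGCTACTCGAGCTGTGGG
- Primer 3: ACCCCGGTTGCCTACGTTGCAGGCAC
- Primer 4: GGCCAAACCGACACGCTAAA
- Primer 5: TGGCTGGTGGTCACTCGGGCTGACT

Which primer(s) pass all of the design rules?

Primer 1, Primer 2 and Primer 5.

Primer 1 (22 nt, A=1 T=6 G=9 C=6): Tm = 64.9 + 41·(15 − 16.4)/22 = 62.3°C ✓; length 22 ✓; 3' end TGG has 2 G/C ✓; longest run = 3 ✓ — passes.
Primer 2 (21 nt, A=2 T=5 G=8 C=6): Tm = 64.9 + 41·(14 − 16.4)/21 = 60.2°C ✓; length 21 ✓; 3' end GGG has 3 G/C ✓; longest run = 3 ✓ — passes.
Primer 3 (26 nt, A=4 T=5 G=7 C=10): Tm = 64.9 + 41·(17 − 16.4)/26 = 65.8°C, outside 57.5–65.1°C ✗; length 26 ✓; 3' end CAC has 2 G/C ✓; longest run = 4 ✓ — fails.
Primer 4 (20 nt, A=8 T=1 G=4 C=7): Tm = 64.9 + 41·(11 − 16.4)/20 = 53.8°C, outside 57.5–65.1°C ✗; length 20 ✓; 3' end AAA has 0 G/C, need ≥1 ✗; longest run = 3 ✓ — fails.
Primer 5 (25 nt, A=2 T=7 G=10 C=6): Tm = 64.9 + 41·(16 − 16.4)/25 = 64.2°C ✓; length 25 ✓; 3' end ACT has 1 G/C ✓; longest run = 3 ✓ — passes.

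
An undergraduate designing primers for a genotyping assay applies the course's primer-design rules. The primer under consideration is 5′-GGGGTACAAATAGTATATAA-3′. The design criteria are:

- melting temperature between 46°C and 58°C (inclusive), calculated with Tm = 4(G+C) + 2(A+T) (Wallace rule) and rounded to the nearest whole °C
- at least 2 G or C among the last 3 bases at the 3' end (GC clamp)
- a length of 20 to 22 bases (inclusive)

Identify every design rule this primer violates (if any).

Fails: GC clamp.

Base counts: A=9, T=5, G=5, C=1 (length 20).
Tm: Tm = 2·14 + 4·6 = 52°C ✓
GC clamp: 3' end TAA has 0 G/C, need ≥2 ✗
length: length 20 ✓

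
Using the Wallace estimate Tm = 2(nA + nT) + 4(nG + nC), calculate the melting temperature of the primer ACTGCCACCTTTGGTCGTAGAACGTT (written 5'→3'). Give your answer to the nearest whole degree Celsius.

78°C

Base counts: A=5, T=8, G=6, C=7 (length 26).
Tm = 2·(5+8) + 4·(6+7) = 2·13 + 4·13 = 26 + 52 = 78°C.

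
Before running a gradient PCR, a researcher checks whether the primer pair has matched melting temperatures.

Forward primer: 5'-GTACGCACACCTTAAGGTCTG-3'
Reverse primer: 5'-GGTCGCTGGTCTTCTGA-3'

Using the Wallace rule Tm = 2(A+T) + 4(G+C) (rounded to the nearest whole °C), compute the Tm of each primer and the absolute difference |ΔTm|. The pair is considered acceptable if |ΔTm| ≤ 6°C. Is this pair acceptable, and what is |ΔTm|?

|ΔTm| = 10°C; the pair is not acceptable.

Forward: A=5 T=5 G=5 C=6 → Tm = 2·10 + 4·11 = 64°C.
Reverse: A=1 T=6 G=6 C=4 → Tm = 2·7 + 4·10 = 54°C.
|ΔTm| = |64 − 54| = 10°C, > 6°C.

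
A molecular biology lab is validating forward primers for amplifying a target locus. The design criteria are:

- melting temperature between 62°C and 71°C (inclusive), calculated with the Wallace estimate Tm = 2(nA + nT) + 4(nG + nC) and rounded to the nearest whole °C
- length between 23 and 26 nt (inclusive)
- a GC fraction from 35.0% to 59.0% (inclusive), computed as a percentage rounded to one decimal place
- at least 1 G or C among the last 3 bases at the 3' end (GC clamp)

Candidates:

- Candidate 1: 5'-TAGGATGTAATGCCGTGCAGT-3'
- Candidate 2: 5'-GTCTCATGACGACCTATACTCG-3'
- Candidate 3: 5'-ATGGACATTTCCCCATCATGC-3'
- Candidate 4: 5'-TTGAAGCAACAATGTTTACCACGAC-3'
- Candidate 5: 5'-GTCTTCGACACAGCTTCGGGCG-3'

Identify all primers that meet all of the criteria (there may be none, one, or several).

Candidate 1 (21 nt, A=5 T=6 G=7 C=3): Tm = 2·11 + 4·10 = 62°C ✓; length 21, outside 23–26 ✗; GC 10/21 = 47.6% ✓; 3' end AGT has 1 G/C ✓ — fails.
Candidate 2 (22 nt, A=5 T=6 G=4 C=7): Tm = 2·11 + 4·11 = 66°C ✓; length 22, outside 23–26 ✗; GC 11/22 = 50.0% ✓; 3' end TCG has 2 G/C ✓ — fails.
Candidate 3 (21 nt, A=5 T=6 G=3 C=7): Tm = 2·11 + 4·10 = 62°C ✓; length 21, outside 23–26 ✗; GC 10/21 = 47.6% ✓; 3' end TGC has 2 G/C ✓ — fails.
Candidate 4 (25 nt, A=9 T=6 G=4 C=6): Tm = 2·15 + 4·10 = 70°C ✓; length 25 ✓; GC 10/25 = 40.0% ✓; 3' end GAC has 2 G/C ✓ — passes.
Candidate 5 (22 nt, A=3 T=5 G=7 C=7): Tm = 2·8 + 4·14 = 72°C, outside 62–71°C ✗; length 22, outside 23–26 ✗; GC 14/22 = 63.6%, outside 35.0–59.0% ✗; 3' end GCG has 3 G/C ✓ — fails.

Candidate 4 only.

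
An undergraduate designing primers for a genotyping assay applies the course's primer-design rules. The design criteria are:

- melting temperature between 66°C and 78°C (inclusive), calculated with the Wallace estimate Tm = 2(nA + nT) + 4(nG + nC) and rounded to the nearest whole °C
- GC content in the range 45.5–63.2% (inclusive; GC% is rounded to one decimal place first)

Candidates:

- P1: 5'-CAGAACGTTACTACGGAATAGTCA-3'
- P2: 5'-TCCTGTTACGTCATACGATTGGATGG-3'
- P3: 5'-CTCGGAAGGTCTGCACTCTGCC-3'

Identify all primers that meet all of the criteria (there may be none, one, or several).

P1 (24 nt, A=9 T=5 G=5 C=5): Tm = 2·14 + 4·10 = 68°C ✓; GC 10/24 = 41.7%, outside 45.5–63.2% ✗ — fails.
P2 (26 nt, A=5 T=9 G=7 C=5): Tm = 2·14 + 4·12 = 76°C ✓; GC 12/26 = 46.2% ✓ — passes.
P3 (22 nt, A=3 T=5 G=6 C=8): Tm = 2·8 + 4·14 = 72°C ✓; GC 14/22 = 63.6%, outside 45.5–63.2% ✗ — fails.

P2 only.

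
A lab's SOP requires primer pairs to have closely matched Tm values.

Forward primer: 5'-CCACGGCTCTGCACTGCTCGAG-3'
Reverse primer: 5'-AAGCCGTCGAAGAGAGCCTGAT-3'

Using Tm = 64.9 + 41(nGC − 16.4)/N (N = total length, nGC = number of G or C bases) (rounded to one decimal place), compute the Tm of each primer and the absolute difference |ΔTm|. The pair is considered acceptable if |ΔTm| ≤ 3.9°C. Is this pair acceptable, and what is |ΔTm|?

Forward: G+C = 15, N = 22 → Tm = 64.9 + 41·(15 − 16.4)/22 = 62.3°C.
Reverse: G+C = 12, N = 22 → Tm = 64.9 + 41·(12 − 16.4)/22 = 56.7°C.
|ΔTm| = |62.3 − 56.7| = 5.6°C, > 3.9°C.

|ΔTm| = 5.6°C; the pair is not acceptable.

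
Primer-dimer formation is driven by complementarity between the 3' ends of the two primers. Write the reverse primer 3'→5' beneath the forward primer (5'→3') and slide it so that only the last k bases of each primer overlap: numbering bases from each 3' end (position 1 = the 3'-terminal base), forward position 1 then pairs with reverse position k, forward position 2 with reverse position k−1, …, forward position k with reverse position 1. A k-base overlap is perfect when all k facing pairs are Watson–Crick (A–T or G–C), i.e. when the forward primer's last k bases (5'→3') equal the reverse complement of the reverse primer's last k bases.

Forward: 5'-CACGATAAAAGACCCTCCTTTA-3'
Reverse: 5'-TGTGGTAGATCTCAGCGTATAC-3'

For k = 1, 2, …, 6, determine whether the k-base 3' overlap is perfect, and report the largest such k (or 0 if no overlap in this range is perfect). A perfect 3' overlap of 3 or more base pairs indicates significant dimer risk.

Longest perfect overlap: 0 complementary base pairs; below the dimer-risk threshold (threshold 3).

Last 6 bases (5'→3') — forward …CCTTTA, reverse …GTATAC.
Reverse complement of the reverse primer's last 6 bases: GTATAC; its first k bases are the reverse complement of the reverse primer's last k bases, so a perfect k-base overlap needs the forward primer's last k bases to equal them.
Comparing (forward last k vs required): k=1: A vs G ✗; k=2: TA vs GT ✗; k=3: TTA vs GTA ✗; k=4: TTTA vs GTAT ✗; k=5: CTTTA vs GTATA ✗; k=6: CCTTTA vs GTATAC ✗.
No overlap length from 1 to 6 is perfect, so the longest perfect 3' overlap is 0.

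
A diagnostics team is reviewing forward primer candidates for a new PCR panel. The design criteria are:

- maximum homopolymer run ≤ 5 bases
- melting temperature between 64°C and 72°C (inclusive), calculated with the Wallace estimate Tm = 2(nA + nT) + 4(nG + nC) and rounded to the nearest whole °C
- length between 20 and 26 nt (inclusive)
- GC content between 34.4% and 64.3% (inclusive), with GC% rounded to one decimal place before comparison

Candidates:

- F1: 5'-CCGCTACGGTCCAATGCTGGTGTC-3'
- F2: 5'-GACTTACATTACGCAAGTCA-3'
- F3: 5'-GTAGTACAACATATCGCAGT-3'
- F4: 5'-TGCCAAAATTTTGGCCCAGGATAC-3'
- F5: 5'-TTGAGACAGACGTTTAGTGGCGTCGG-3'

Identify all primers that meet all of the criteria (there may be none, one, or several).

F1 (24 nt, A=3 T=6 G=7 C=8): longest run = 2 ✓; Tm = 2·9 + 4·15 = 78°C, outside 64–72°C ✗; length 24 ✓; GC 15/24 = 62.5% ✓ — fails.
F2 (20 nt, A=7 T=5 G=3 C=5): longest run = 2 ✓; Tm = 2·12 + 4·8 = 56°C, outside 64–72°C ✗; length 20 ✓; GC 8/20 = 40.0% ✓ — fails.
F3 (20 nt, A=7 T=5 G=4 C=4): longest run = 2 ✓; Tm = 2·12 + 4·8 = 56°C, outside 64–72°C ✗; length 20 ✓; GC 8/20 = 40.0% ✓ — fails.
F4 (24 nt, A=7 T=6 G=5 C=6): longest run = 4 ✓; Tm = 2·13 + 4·11 = 70°C ✓; length 24 ✓; GC 11/24 = 45.8% ✓ — passes.
F5 (26 nt, A=5 T=7 G=10 C=4): longest run = 3 ✓; Tm = 2·12 + 4·14 = 80°C, outside 64–72°C ✗; length 26 ✓; GC 14/26 = 53.8% ✓ — fails.

F4 only.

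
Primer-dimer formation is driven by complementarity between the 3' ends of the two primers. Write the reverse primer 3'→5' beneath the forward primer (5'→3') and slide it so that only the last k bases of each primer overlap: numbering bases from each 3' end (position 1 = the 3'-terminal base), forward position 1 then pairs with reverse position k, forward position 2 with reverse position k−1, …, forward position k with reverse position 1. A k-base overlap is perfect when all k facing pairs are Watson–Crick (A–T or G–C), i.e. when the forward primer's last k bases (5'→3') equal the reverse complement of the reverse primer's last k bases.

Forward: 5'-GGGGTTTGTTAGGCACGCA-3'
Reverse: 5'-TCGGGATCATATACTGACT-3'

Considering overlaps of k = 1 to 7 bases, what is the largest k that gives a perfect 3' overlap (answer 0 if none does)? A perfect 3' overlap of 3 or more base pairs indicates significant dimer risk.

Longest perfect overlap: 1 complementary base pair; below the dimer-risk threshold (threshold 3).

Last 7 bases (5'→3') — forward …GCACGCA, reverse …ACTGACT.
Reverse complement of the reverse primer's last 7 bases: AGTCAGT; its first k bases are the reverse complement of the reverse primer's last k bases, so a perfect k-base overlap needs the forward primer's last k bases to equal them.
Comparing (forward last k vs required): k=1: A vs A ✓; k=2: CA vs AG ✗; k=3: GCA vs AGT ✗; k=4: CGCA vs AGTC ✗; k=5: ACGCA vs AGTCA ✗; k=6: CACGCA vs AGTCAG ✗; k=7: GCACGCA vs AGTCAGT ✗.
Only k = 1 is perfect, so the longest perfect 3' overlap is 1.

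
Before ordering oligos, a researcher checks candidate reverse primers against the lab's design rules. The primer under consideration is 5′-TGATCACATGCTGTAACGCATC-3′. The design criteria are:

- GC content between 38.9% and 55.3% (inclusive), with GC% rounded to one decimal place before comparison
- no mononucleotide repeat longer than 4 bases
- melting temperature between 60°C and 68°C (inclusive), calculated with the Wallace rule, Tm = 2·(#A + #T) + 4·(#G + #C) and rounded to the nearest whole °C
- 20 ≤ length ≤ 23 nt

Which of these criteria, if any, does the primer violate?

Meets all criteria.

Base counts: A=6, T=6, G=4, C=6 (length 22).
GC content: GC 10/22 = 45.5% ✓
homopolymer run: longest run = 2 ✓
Tm: Tm = 2·12 + 4·10 = 64°C ✓
length: length 22 ✓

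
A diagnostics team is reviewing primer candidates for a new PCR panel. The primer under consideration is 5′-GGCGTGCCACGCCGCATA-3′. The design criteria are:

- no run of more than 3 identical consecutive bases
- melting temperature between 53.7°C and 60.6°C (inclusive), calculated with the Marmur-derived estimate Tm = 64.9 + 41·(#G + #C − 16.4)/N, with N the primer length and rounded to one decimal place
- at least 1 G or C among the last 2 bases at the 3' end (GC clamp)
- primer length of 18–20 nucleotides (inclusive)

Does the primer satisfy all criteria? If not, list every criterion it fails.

Fails: GC clamp.

Base counts: A=3, T=2, G=6, C=7 (length 18).
homopolymer run: longest run = 2 ✓
Tm: Tm = 64.9 + 41·(13 − 16.4)/18 = 57.2°C ✓
GC clamp: 3' end TA has 0 G/C, need ≥1 ✗
length: length 18 ✓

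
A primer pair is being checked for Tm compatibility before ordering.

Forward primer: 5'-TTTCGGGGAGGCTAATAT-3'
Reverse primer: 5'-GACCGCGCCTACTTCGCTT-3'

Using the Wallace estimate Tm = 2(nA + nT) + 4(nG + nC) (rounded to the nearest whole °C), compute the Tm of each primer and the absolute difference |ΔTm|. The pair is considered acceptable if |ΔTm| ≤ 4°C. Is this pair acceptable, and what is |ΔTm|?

|ΔTm| = 10°C; the pair is not acceptable.

Forward: A=4 T=6 G=6 C=2 → Tm = 2·10 + 4·8 = 52°C.
Reverse: A=2 T=5 G=4 C=8 → Tm = 2·7 + 4·12 = 62°C.
|ΔTm| = |52 − 62| = 10°C, > 4°C.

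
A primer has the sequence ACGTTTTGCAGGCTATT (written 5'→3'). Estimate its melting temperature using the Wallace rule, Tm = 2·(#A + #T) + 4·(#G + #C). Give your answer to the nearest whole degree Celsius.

Base counts: A=3, T=7, G=4, C=3 (length 17).
Tm = 2·(3+7) + 4·(4+3) = 2·10 + 4·7 = 20 + 28 = 48°C.

48°C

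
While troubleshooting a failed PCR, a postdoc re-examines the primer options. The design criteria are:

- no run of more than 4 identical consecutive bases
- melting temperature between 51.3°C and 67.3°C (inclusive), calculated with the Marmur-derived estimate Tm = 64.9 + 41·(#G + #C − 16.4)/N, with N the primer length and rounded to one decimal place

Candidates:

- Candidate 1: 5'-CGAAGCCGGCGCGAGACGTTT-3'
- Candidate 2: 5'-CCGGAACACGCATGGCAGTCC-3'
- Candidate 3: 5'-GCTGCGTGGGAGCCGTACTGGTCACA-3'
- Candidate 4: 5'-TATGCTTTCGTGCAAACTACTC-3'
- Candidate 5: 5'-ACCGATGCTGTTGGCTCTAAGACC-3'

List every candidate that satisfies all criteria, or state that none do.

Candidate 1 (21 nt, A=4 T=3 G=8 C=6): longest run = 3 ✓; Tm = 64.9 + 41·(14 − 16.4)/21 = 60.2°C ✓ — passes.
Candidate 2 (21 nt, A=5 T=2 G=6 C=8): longest run = 2 ✓; Tm = 64.9 + 41·(14 − 16.4)/21 = 60.2°C ✓ — passes.
Candidate 3 (26 nt, A=4 T=5 G=10 C=7): longest run = 3 ✓; Tm = 64.9 + 41·(17 − 16.4)/26 = 65.8°C ✓ — passes.
Candidate 4 (22 nt, A=5 T=8 G=3 C=6): longest run = 3 ✓; Tm = 64.9 + 41·(9 − 16.4)/22 = 51.1°C, outside 51.3–67.3°C ✗ — fails.
Candidate 5 (24 nt, A=5 T=6 G=6 C=7): longest run = 2 ✓; Tm = 64.9 + 41·(13 − 16.4)/24 = 59.1°C ✓ — passes.

Candidate 1, Candidate 2, Candidate 3 and Candidate 5.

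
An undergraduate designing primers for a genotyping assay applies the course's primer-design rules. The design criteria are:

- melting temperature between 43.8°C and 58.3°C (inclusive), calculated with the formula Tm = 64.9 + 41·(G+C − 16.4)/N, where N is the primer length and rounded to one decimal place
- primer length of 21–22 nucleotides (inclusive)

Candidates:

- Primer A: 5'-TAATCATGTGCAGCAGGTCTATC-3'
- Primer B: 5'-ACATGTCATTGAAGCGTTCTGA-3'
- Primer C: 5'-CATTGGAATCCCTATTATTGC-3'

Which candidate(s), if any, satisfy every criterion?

Primer B and Primer C.

Primer A (23 nt, A=6 T=7 G=5 C=5): Tm = 64.9 + 41·(10 − 16.4)/23 = 53.5°C ✓; length 23, outside 21–22 ✗ — fails.
Primer B (22 nt, A=6 T=7 G=5 C=4): Tm = 64.9 + 41·(9 − 16.4)/22 = 51.1°C ✓; length 22 ✓ — passes.
Primer C (21 nt, A=5 T=8 G=3 C=5): Tm = 64.9 + 41·(8 − 16.4)/21 = 48.5°C ✓; length 21 ✓ — passes.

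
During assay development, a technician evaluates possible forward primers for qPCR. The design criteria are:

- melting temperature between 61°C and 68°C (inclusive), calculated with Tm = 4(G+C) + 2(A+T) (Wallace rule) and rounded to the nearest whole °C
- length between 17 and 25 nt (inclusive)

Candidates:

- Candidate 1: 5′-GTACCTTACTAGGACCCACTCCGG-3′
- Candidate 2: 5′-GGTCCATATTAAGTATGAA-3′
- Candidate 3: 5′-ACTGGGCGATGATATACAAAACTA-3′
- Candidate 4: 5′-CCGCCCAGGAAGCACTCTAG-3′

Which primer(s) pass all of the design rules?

Candidate 3 and Candidate 4.

Candidate 1 (24 nt, A=5 T=5 G=5 C=9): Tm = 2·10 + 4·14 = 76°C, outside 61–68°C ✗; length 24 ✓ — fails.
Candidate 2 (19 nt, A=7 T=6 G=4 C=2): Tm = 2·13 + 4·6 = 50°C, outside 61–68°C ✗; length 19 ✓ — fails.
Candidate 3 (24 nt, A=10 T=5 G=5 C=4): Tm = 2·15 + 4·9 = 66°C ✓; length 24 ✓ — passes.
Candidate 4 (20 nt, A=5 T=2 G=5 C=8): Tm = 2·7 + 4·13 = 66°C ✓; length 20 ✓ — passes.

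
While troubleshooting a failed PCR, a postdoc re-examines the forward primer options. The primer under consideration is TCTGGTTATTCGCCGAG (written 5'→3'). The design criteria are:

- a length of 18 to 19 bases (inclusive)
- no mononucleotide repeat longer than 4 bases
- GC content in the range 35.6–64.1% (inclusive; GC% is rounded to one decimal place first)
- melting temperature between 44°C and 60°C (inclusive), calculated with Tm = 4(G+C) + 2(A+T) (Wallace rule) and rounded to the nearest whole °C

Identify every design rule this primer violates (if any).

Base counts: A=2, T=6, G=5, C=4 (length 17).
length: length 17, outside 18–19 ✗
homopolymer run: longest run = 2 ✓
GC content: GC 9/17 = 52.9% ✓
Tm: Tm = 2·8 + 4·9 = 52°C ✓

Fails: length.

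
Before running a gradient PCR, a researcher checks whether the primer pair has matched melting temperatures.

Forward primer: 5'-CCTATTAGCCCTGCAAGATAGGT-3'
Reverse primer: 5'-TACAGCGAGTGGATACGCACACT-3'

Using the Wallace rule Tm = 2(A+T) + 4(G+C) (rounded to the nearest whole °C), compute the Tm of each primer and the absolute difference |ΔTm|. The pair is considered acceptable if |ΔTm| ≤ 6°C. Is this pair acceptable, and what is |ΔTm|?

|ΔTm| = 2°C; the pair is acceptable.

Forward: A=6 T=6 G=5 C=6 → Tm = 2·12 + 4·11 = 68°C.
Reverse: A=7 T=4 G=6 C=6 → Tm = 2·11 + 4·12 = 70°C.
|ΔTm| = |68 − 70| = 2°C, ≤ 6°C.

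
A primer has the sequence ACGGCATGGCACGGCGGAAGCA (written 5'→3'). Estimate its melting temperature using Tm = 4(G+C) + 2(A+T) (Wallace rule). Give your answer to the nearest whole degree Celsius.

Base counts: A=6, T=1, G=9, C=6 (length 22).
Tm = 2·(6+1) + 4·(9+6) = 2·7 + 4·15 = 14 + 60 = 74°C.

74°C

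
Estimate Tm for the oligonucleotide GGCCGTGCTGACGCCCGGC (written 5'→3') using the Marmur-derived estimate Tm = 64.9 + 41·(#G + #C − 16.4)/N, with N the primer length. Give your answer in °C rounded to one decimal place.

64.0°C

Base counts: A=1, T=2, G=8, C=8; G+C = 16, N = 19.
Tm = 64.9 + 41·(16 − 16.4)/19 = 64.9 + -16.40/19 = 64.0°C.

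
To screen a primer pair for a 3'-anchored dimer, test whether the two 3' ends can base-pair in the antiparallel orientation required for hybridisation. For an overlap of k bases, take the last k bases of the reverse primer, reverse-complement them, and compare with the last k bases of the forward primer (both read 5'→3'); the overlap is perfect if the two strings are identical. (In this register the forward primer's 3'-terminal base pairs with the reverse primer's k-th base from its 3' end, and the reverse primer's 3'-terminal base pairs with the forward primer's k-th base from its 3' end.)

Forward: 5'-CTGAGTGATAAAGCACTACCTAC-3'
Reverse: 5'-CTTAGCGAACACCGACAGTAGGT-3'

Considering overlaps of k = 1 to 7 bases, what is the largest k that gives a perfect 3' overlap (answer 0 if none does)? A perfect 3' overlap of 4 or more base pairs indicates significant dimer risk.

Longest perfect overlap: 6 complementary base pairs; significant dimer risk (threshold 4).

Last 7 bases (5'→3') — forward …TACCTAC, reverse …AGTAGGT.
Reverse complement of the reverse primer's last 7 bases: ACCTACT; its first k bases are the reverse complement of the reverse primer's last k bases, so a perfect k-base overlap needs the forward primer's last k bases to equal them.
Comparing (forward last k vs required): k=1: C vs A ✗; k=2: AC vs AC ✓; k=3: TAC vs ACC ✗; k=4: CTAC vs ACCT ✗; k=5: CCTAC vs ACCTA ✗; k=6: ACCTAC vs ACCTAC ✓; k=7: TACCTAC vs ACCTACT ✗.
Perfect overlaps at k = 2, 6; the largest is 6.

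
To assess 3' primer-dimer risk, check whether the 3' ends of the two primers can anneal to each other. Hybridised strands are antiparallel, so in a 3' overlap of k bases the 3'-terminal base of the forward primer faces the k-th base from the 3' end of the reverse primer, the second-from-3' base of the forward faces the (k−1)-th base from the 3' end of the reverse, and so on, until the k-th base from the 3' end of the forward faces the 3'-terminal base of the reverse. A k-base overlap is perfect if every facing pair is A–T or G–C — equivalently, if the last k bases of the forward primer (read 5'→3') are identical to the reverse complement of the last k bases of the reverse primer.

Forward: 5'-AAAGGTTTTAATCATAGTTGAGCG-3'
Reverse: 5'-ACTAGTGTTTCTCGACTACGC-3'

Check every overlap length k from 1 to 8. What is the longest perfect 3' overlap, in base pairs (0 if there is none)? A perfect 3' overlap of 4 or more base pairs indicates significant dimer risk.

Longest perfect overlap: 3 complementary base pairs; below the dimer-risk threshold (threshold 4).

Last 8 bases (5'→3') — forward …GTTGAGCG, reverse …GACTACGC.
Reverse complement of the reverse primer's last 8 bases: GCGTAGTC; its first k bases are the reverse complement of the reverse primer's last k bases, so a perfect k-base overlap needs the forward primer's last k bases to equal them.
Comparing (forward last k vs required): k=1: G vs G ✓; k=2: CG vs GC ✗; k=3: GCG vs GCG ✓; k=4: AGCG vs GCGT ✗; k=5: GAGCG vs GCGTA ✗; k=6: TGAGCG vs GCGTAG ✗; k=7: TTGAGCG vs GCGTAGT ✗; k=8: GTTGAGCG vs GCGTAGTC ✗.
Perfect overlaps at k = 1, 3; the largest is 3.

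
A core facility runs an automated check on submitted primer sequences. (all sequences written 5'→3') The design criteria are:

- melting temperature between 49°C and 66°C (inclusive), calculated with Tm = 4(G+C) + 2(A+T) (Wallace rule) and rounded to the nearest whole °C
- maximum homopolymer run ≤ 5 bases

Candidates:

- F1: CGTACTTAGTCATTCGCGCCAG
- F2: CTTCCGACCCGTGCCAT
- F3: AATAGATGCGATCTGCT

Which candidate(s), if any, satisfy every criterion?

F2 only.

F1 (22 nt, A=4 T=6 G=5 C=7): Tm = 2·10 + 4·12 = 68°C, outside 49–66°C ✗; longest run = 2 ✓ — fails.
F2 (17 nt, A=2 T=4 G=3 C=8): Tm = 2·6 + 4·11 = 56°C ✓; longest run = 3 ✓ — passes.
F3 (17 nt, A=5 T=5 G=4 C=3): Tm = 2·10 + 4·7 = 48°C, outside 49–66°C ✗; longest run = 2 ✓ — fails.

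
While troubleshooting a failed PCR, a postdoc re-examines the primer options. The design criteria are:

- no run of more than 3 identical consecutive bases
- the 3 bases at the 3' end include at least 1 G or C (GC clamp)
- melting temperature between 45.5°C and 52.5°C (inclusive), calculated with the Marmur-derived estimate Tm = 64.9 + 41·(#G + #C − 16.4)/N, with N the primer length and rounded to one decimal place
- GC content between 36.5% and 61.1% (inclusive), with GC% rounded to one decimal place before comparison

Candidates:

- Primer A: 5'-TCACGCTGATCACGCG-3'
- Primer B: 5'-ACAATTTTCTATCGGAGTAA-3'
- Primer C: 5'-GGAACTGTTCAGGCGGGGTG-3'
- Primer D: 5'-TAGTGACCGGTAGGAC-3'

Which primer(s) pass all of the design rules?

Primer D only.

Primer A (16 nt, A=3 T=3 G=4 C=6): longest run = 1 ✓; 3' end GCG has 3 G/C ✓; Tm = 64.9 + 41·(10 − 16.4)/16 = 48.5°C ✓; GC 10/16 = 62.5%, outside 36.5–61.1% ✗ — fails.
Primer B (20 nt, A=7 T=7 G=3 C=3): longest run = 4, exceeds 3 ✗; 3' end TAA has 0 G/C, need ≥1 ✗; Tm = 64.9 + 41·(6 − 16.4)/20 = 43.6°C, outside 45.5–52.5°C ✗; GC 6/20 = 30.0%, outside 36.5–61.1% ✗ — fails.
Primer C (20 nt, A=3 T=4 G=10 C=3): longest run = 4, exceeds 3 ✗; 3' end GTG has 2 G/C ✓; Tm = 64.9 + 41·(13 − 16.4)/20 = 57.9°C, outside 45.5–52.5°C ✗; GC 13/20 = 65.0%, outside 36.5–61.1% ✗ — fails.
Primer D (16 nt, A=4 T=3 G=6 C=3): longest run = 2 ✓; 3' end GAC has 2 G/C ✓; Tm = 64.9 + 41·(9 − 16.4)/16 = 45.9°C ✓; GC 9/16 = 56.3% ✓ — passes.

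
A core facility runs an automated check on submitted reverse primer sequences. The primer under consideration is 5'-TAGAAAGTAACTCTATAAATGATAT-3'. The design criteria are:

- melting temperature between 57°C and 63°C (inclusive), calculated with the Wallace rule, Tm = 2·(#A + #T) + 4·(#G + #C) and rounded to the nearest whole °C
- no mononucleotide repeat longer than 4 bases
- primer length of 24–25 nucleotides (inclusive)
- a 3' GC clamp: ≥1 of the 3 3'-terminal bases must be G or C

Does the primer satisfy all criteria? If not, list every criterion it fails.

Base counts: A=12, T=8, G=3, C=2 (length 25).
Tm: Tm = 2·20 + 4·5 = 60°C ✓
homopolymer run: longest run = 3 ✓
length: length 25 ✓
GC clamp: 3' end TAT has 0 G/C, need ≥1 ✗

Fails: GC clamp.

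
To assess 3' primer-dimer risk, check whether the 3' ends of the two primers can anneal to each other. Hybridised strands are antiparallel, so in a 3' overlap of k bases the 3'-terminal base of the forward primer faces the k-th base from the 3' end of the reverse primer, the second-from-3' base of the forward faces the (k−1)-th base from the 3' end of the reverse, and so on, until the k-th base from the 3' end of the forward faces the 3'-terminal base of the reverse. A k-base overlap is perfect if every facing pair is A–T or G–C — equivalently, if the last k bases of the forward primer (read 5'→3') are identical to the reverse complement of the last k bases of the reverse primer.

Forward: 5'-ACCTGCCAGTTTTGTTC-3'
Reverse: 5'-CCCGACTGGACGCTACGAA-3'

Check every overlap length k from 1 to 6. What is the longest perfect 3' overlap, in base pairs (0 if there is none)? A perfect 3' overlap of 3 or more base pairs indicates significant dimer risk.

Last 6 bases (5'→3') — forward …TTGTTC, reverse …TACGAA.
Reverse complement of the reverse primer's last 6 bases: TTCGTA; its first k bases are the reverse complement of the reverse primer's last k bases, so a perfect k-base overlap needs the forward primer's last k bases to equal them.
Comparing (forward last k vs required): k=1: C vs T ✗; k=2: TC vs TT ✗; k=3: TTC vs TTC ✓; k=4: GTTC vs TTCG ✗; k=5: TGTTC vs TTCGT ✗; k=6: TTGTTC vs TTCGTA ✗.
Only k = 3 is perfect, so the longest perfect 3' overlap is 3.

Longest perfect overlap: 3 complementary base pairs; significant dimer risk (threshold 3).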